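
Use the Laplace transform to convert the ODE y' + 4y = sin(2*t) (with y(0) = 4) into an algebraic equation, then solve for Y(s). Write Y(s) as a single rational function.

Y(s) = (4*s^2 + 18)/(s^3 + 4*s^2 + 4*s + 16)

Take the Laplace transform of both sides.
With L{y'} = sY - y(0) = sY - 4: the LHS transforms to (s + 4)Y - (4).
The right side is L{sin(2*t)} = 2/(s^2 + 4).
So (s + 4)Y = 2/(s^2 + 4) + (4).
Divide through and combine into a single rational function.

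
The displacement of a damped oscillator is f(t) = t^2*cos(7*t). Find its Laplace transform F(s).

L{cos(7t)} = s/(s^2 + 49).
Then apply L{t^2·g(t)} = (-1)^2 d^2/ds^2[G(s)] with G(s) = s/(s^2 + 49):
differentiating 2 times and applying the sign gives 2*s*(s^2 - 147)/(s^2 + 49)^3.

F(s) = 2*s*(s^2 - 147)/(s^2 + 49)^3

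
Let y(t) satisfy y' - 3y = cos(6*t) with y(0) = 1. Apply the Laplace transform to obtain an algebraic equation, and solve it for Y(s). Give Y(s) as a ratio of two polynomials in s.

Y(s) = (s^2 + s + 36)/(s^3 - 3*s^2 + 36*s - 108)

Take the Laplace transform of both sides.
Using L{y'} = sY - y(0) = sY - 1, the left side becomes (s - 3)Y - (1).
The right side is L{cos(6*t)} = s/(s^2 + 36).
So (s - 3)Y = s/(s^2 + 36) + (1).
Solve for Y(s) and write it as one ratio of polynomials.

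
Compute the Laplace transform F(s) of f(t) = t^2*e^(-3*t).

F(s) = 2/(s + 3)^3

L{e^(-3t)} = 1/(s + 3).
Then apply L{t^2·g(t)} = (-1)^2 d^2/ds^2[G(s)] with G(s) = 1/(s + 3):
differentiating 2 times and applying the sign gives 2/(s + 3)^3.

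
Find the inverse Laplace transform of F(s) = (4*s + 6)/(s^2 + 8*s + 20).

-5*exp(-4*t)*sin(2*t) + 4*exp(-4*t)*cos(2*t)

Complete the square in the denominator: s^2 + 8*s + 20 = (s + 4)^2 + 2^2.
Split the numerator to match: 4*s + 6 = 4·(s + 4) - 5·2.
Invert each term: 4·(s + 4)/((s + 4)^2 + 4) ↔ 4e^(-4t)cos(2t); -5·2/((s + 4)^2 + 4) ↔ -5e^(-4t)sin(2t).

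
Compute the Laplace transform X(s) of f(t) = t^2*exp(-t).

X(s) = 2/(s + 1)^3

L{e^(-t)} = 1/(s + 1).
Then apply L{t^2·g(t)} = (-1)^2 d^2/ds^2[G(s)] with G(s) = 1/(s + 1):
differentiating 2 times and applying the sign gives 2/(s + 1)^3.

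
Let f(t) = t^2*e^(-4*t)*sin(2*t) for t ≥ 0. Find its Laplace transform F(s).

F(s) = 4*(3*s^2 + 24*s + 44)/(s^2 + 8*s + 20)^3

L{sin(2t)} = 2/(s^2 + 4).
Multiplying by e^(-4t) shifts s → s + 4, so L{e^(-4*t)*sin(2*t)} = 2/((s + 4)^2 + 4).
Then apply L{t^2·g(t)} = (-1)^2 d^2/ds^2[G(s)] with G(s) = 2/((s + 4)^2 + 4):
differentiating 2 times and applying the sign gives 4*(3*s^2 + 24*s + 44)/(s^2 + 8*s + 20)^3.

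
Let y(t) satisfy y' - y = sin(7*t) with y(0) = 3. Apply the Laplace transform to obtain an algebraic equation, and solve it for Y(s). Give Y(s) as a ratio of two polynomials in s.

Laplace-transform each side.
The derivative rules (L{y'} = sY - y(0) = sY - 3) turn the left side into (s - 1)Y - (3).
The right side is L{sin(7*t)} = 7/(s^2 + 49).
So (s - 1)Y = 7/(s^2 + 49) + (3).
Divide through and combine into a single rational function.

Y(s) = (3*s^2 + 154)/(s^3 - s^2 + 49*s - 49)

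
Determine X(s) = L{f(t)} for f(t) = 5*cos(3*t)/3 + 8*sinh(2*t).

X(s) = 5*s/(3*(s^2 + 9)) + 16/(s^2 - 4)

Apply the Laplace transform termwise.
(5/3)·[L{cos(3t)} = s/(s^2 + 9)]; (8)·[L{sinh(2t)} = 2/(s^2 - 4)].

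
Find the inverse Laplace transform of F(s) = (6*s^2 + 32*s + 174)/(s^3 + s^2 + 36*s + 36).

Factor the denominator: s^3 + s^2 + 36*s + 36 = (s + 1)*(s^2 + 36).
Partial fraction decomposition gives [4/(s + 1)] + [2*s/(s^2 + 36)] + [30/(s^2 + 36)].
Invert each term: 4/(s + 1) ↔ 4e^(-t); 2·s/(s^2 + 36) ↔ 2cos(6t); 5·6/(s^2 + 36) ↔ 5sin(6t).

5*sin(6*t) + 2*cos(6*t) + 4*exp(-t)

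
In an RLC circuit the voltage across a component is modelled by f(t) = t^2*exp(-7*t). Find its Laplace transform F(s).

L{e^(-7t)} = 1/(s + 7).
Then apply L{t^2·g(t)} = (-1)^2 d^2/ds^2[G(s)] with G(s) = 1/(s + 7):
differentiating 2 times and applying the sign gives 2/(s + 7)^3.

F(s) = 2/(s + 7)^3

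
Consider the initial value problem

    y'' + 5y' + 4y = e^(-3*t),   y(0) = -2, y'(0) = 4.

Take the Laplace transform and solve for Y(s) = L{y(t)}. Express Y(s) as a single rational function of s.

Y(s) = (-2*s^2 - 12*s - 17)/(s^3 + 8*s^2 + 19*s + 12)

Laplace-transform each side.
With L{y''} = s^2 Y - s·y(0) - y'(0) and L{y'} = sY - y(0), with y(0) = -2, y'(0) = 4: the LHS transforms to (s^2 + 5*s + 4)Y - (-2*s - 6).
The right side is L{e^(-3*t)} = 1/(s + 3).
So (s^2 + 5*s + 4)Y = 1/(s + 3) + (-2*s - 6).
Solve for Y(s) and write it as one ratio of polynomials.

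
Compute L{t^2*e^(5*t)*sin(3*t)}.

18*(s^2 - 10*s + 22)/(s^2 - 10*s + 34)^3

L{sin(3t)} = 3/(s^2 + 9).
Multiplying by e^(5t) shifts s → s - 5, so L{e^(5*t)*sin(3*t)} = 3/((s - 5)^2 + 9).
Then apply L{t^2·g(t)} = (-1)^2 d^2/ds^2[H(s)] with H(s) = 3/((s - 5)^2 + 9):
differentiating 2 times and applying the sign gives 18*(s^2 - 10*s + 22)/(s^2 - 10*s + 34)^3.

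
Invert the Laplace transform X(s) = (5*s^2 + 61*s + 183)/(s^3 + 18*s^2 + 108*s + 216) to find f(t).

f(t) = -3*t^2*exp(-6*t)/2 + t*exp(-6*t) + 5*exp(-6*t)

Factor the denominator: s^3 + 18*s^2 + 108*s + 216 = (s + 6)^3.
Partial fraction decomposition gives [5/(s + 6)] + [(s + 6)^(-2)] + [-3/(s + 6)^3].
Invert each term: 5/(s + 6) ↔ 5e^(-6t); 1/(s + 6)^2 ↔ t·e^(-6t); -3/(s + 6)^3 ↔ (-3/2)t^2·e^(-6t).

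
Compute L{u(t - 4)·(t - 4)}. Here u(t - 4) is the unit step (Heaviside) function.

exp(-4*s)/s^2

By the second shifting theorem, L{u(t - c)·g(t - c)} = e^(-cs)·H(s) with c = 4 and H(s) = L{g(t)}.
L{t} = 1!/s^2 = 1/s^2.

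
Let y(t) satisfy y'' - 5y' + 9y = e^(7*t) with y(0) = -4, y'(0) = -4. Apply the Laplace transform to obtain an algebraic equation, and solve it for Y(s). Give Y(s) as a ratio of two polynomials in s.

Apply the Laplace transform to the equation.
The derivative rules (L{y''} = s^2 Y - s·y(0) - y'(0) and L{y'} = sY - y(0), with y(0) = -4, y'(0) = -4) turn the left side into (s^2 - 5*s + 9)Y - (-4*s + 16).
The right side is L{e^(7*t)} = 1/(s - 7).
So (s^2 - 5*s + 9)Y = 1/(s - 7) + (-4*s + 16).
Divide through and combine into a single rational function.

Y(s) = (-4*s^2 + 44*s - 111)/(s^3 - 12*s^2 + 44*s - 63)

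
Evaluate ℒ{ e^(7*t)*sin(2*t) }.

L{sin(2t)} = 2/(s^2 + 4).
By the first shifting theorem, multiplying by e^(7t) replaces s with s - 7.

2/((s - 7)^2 + 4)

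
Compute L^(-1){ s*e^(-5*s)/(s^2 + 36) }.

The factor e^(-5s) signals a time shift by c = 5 (second shifting theorem).
L{cos(6t)} = s/(s^2 + 36), so L^-1{s/(s^2 + 36)} = cos(6*t).
Hence the inverse is u(t - 5) times that function evaluated at t - 5.

Heaviside(t - 5)*(cos(6*t - 30))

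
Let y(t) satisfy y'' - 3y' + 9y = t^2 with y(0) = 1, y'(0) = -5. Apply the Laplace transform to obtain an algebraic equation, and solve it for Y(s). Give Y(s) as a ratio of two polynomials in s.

Apply the Laplace transform to the equation.
The derivative rules (L{y''} = s^2 Y - s·y(0) - y'(0) and L{y'} = sY - y(0), with y(0) = 1, y'(0) = -5) turn the left side into (s^2 - 3*s + 9)Y - (s - 8).
The right side is L{t^2} = 2/s^3.
So (s^2 - 3*s + 9)Y = 2/s^3 + (s - 8).
Solve for Y(s) and write it as one ratio of polynomials.

Y(s) = (s^4 - 8*s^3 + 2)/(s^5 - 3*s^4 + 9*s^3)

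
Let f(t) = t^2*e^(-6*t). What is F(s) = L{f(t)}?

F(s) = 2/(s + 6)^3

L{e^(-6t)} = 1/(s + 6).
Then apply L{t^2·g(t)} = (-1)^2 d^2/ds^2[G(s)] with G(s) = 1/(s + 6):
differentiating 2 times and applying the sign gives 2/(s + 6)^3.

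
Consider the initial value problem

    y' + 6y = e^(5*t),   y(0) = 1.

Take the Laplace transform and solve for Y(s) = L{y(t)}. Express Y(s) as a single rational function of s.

Y(s) = (s - 4)/(s^2 + s - 30)

Take the Laplace transform of both sides.
The derivative rules (L{y'} = sY - y(0) = sY - 1) turn the left side into (s + 6)Y - (1).
The right side is L{e^(5*t)} = 1/(s - 5).
So (s + 6)Y = 1/(s - 5) + (1).
Solve for Y(s) and write it as one ratio of polynomials.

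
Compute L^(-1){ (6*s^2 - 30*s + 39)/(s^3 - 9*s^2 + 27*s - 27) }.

3*t^2*exp(3*t)/2 + 6*t*exp(3*t) + 6*exp(3*t)

Factor the denominator: s^3 - 9*s^2 + 27*s - 27 = (s - 3)^3.
Partial fraction decomposition gives [6/(s - 3)] + [6/(s - 3)^2] + [3/(s - 3)^3].
Invert each term: 6/(s - 3) ↔ 6e^(3t); 6/(s - 3)^2 ↔ 6t·e^(3t); 3/(s - 3)^3 ↔ (3/2)t^2·e^(3t).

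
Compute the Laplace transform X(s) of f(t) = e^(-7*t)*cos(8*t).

L{cos(8t)} = s/(s^2 + 64).
By the first shifting theorem, multiplying by e^(-7t) replaces s with s + 7.

X(s) = (s + 7)/((s + 7)^2 + 64)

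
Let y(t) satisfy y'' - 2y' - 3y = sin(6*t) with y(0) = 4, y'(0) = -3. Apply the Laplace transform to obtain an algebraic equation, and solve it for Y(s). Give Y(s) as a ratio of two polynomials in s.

Y(s) = (4*s^3 - 11*s^2 + 144*s - 390)/(s^4 - 2*s^3 + 33*s^2 - 72*s - 108)

Transform both sides with L{·}.
Using L{y''} = s^2 Y - s·y(0) - y'(0) and L{y'} = sY - y(0), with y(0) = 4, y'(0) = -3, the left side becomes (s^2 - 2*s - 3)Y - (4*s - 11).
The right side is L{sin(6*t)} = 6/(s^2 + 36).
So (s^2 - 2*s - 3)Y = 6/(s^2 + 36) + (4*s - 11).
Solve for Y(s) and write it as one ratio of polynomials.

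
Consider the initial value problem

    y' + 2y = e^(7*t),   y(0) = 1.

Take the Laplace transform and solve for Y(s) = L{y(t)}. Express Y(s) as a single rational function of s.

Y(s) = (s - 6)/(s^2 - 5*s - 14)

Take the Laplace transform of both sides.
The derivative rules (L{y'} = sY - y(0) = sY - 1) turn the left side into (s + 2)Y - (1).
The right side is L{e^(7*t)} = 1/(s - 7).
So (s + 2)Y = 1/(s - 7) + (1).
Solve for Y(s) and write it as one ratio of polynomials.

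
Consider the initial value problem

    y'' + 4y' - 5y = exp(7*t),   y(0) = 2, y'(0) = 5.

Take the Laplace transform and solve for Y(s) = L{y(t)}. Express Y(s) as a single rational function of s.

Y(s) = (2*s^2 - s - 90)/(s^3 - 3*s^2 - 33*s + 35)

Laplace-transform each side.
The derivative rules (L{y''} = s^2 Y - s·y(0) - y'(0) and L{y'} = sY - y(0), with y(0) = 2, y'(0) = 5) turn the left side into (s^2 + 4*s - 5)Y - (2*s + 13).
The right side is L{exp(7*t)} = 1/(s - 7).
So (s^2 + 4*s - 5)Y = 1/(s - 7) + (2*s + 13).
Divide through and combine into a single rational function.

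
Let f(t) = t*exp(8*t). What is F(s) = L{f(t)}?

F(s) = (s - 8)^(-2)

L{e^(8t)} = 1/(s - 8).
Then apply L{t·g(t)} = -d/ds[G(s)] with G(s) = 1/(s - 8):
differentiating 1 time and applying the sign gives (s - 8)^(-2).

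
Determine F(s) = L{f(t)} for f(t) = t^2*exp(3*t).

L{e^(3t)} = 1/(s - 3).
Then apply L{t^2·g(t)} = (-1)^2 d^2/ds^2[G(s)] with G(s) = 1/(s - 3):
differentiating 2 times and applying the sign gives 2/(s - 3)^3.

F(s) = 2/(s - 3)^3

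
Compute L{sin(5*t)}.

L{sin(5t)} = 5/(s^2 + 25).

5/(s^2 + 25)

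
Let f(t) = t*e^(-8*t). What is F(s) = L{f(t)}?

F(s) = (s + 8)^(-2)

L{e^(-8t)} = 1/(s + 8).
Then apply L{t·g(t)} = -d/ds[G(s)] with G(s) = 1/(s + 8):
differentiating 1 time and applying the sign gives (s + 8)^(-2).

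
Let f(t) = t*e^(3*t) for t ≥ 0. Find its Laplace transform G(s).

G(s) = (s - 3)^(-2)

L{e^(3t)} = 1/(s - 3).
Then apply L{t·g(t)} = -d/ds[H(s)] with H(s) = 1/(s - 3):
differentiating 1 time and applying the sign gives (s - 3)^(-2).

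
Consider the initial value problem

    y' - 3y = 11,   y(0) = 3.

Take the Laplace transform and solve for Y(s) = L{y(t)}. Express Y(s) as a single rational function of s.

Y(s) = (3*s + 11)/(s^2 - 3*s)

Take the Laplace transform of both sides.
The derivative rules (L{y'} = sY - y(0) = sY - 3) turn the left side into (s - 3)Y - (3).
The right side is L{11} = 11/s.
So (s - 3)Y = 11/s + (3).
Isolate Y and clear denominators.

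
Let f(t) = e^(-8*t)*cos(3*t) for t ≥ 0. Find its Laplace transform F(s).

F(s) = (s + 8)/((s + 8)^2 + 9)

L{cos(3t)} = s/(s^2 + 9).
By the first shifting theorem, multiplying by e^(-8t) replaces s with s + 8.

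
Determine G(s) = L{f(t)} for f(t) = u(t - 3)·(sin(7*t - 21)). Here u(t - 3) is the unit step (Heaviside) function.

By the second shifting theorem, L{u(t - c)·g(t - c)} = e^(-cs)·H(s) with c = 3 and H(s) = L{g(t)}.
L{sin(7t)} = 7/(s^2 + 49).

G(s) = 7*exp(-3*s)/(s^2 + 49)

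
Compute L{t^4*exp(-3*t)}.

24/(s + 3)^5

L{t^4} = 4!/s^5 = 24/s^5.
By the first shifting theorem, multiplying by e^(-3t) replaces s with s + 3.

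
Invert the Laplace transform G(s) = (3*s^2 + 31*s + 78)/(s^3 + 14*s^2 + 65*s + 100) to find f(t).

Factor the denominator: s^3 + 14*s^2 + 65*s + 100 = (s + 4)*(s + 5)^2.
Partial fraction decomposition gives [1/(s + 5)] + [2/(s + 5)^2] + [2/(s + 4)].
Invert each term: 1/(s + 5) ↔ e^(-5t); 2/(s + 5)^2 ↔ 2t·e^(-5t); 2/(s + 4) ↔ 2e^(-4t).

f(t) = 2*t*exp(-5*t) + 2*exp(-4*t) + exp(-5*t)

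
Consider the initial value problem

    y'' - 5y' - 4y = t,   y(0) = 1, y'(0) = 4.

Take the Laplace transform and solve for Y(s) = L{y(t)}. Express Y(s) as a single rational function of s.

Take the Laplace transform of both sides.
Using L{y''} = s^2 Y - s·y(0) - y'(0) and L{y'} = sY - y(0), with y(0) = 1, y'(0) = 4, the left side becomes (s^2 - 5*s - 4)Y - (s - 1).
The right side is L{t} = s^(-2).
So (s^2 - 5*s - 4)Y = s^(-2) + (s - 1).
Divide through and combine into a single rational function.

Y(s) = (s^3 - s^2 + 1)/(s^4 - 5*s^3 - 4*s^2)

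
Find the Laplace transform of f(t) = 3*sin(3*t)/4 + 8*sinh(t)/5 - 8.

By linearity of the Laplace transform, transform each term separately.
(8/5)·[L{sinh(t)} = 1/(s^2 - 1)]; L{-8} = -8/s; (3/4)·[L{sin(3t)} = 3/(s^2 + 9)].

9/(4*(s^2 + 9)) + 8/(5*(s^2 - 1)) - 8/s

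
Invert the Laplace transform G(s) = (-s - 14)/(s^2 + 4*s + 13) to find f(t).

Complete the square in the denominator: s^2 + 4*s + 13 = (s + 2)^2 + 3^2.
Split the numerator to match: -s - 14 = -1·(s + 2) - 4·3.
Invert each term: -1·(s + 2)/((s + 2)^2 + 9) ↔ -e^(-2t)cos(3t); -4·3/((s + 2)^2 + 9) ↔ -4e^(-2t)sin(3t).

f(t) = -4*exp(-2*t)*sin(3*t) - exp(-2*t)*cos(3*t)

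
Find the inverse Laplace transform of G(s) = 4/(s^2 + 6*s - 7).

Rewrite the denominator: s^2 + 6*s - 7 = (s + 3)^2 - 16.
The form in (s + 3) signals a first-shifting-theorem factor e^(-3t).
Since L{sinh(4t)} = 4/(s^2 - 16), the inverse is e^(-3*t)*sinh(4*t).

exp(-3*t)*sinh(4*t)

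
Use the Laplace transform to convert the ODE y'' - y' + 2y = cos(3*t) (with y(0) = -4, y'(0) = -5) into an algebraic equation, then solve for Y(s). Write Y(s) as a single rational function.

Y(s) = (-4*s^3 - s^2 - 35*s - 9)/(s^4 - s^3 + 11*s^2 - 9*s + 18)

Laplace-transform each side.
Using L{y''} = s^2 Y - s·y(0) - y'(0) and L{y'} = sY - y(0), with y(0) = -4, y'(0) = -5, the left side becomes (s^2 - s + 2)Y - (-4*s - 1).
The right side is L{cos(3*t)} = s/(s^2 + 9).
So (s^2 - s + 2)Y = s/(s^2 + 9) + (-4*s - 1).
Isolate Y and clear denominators.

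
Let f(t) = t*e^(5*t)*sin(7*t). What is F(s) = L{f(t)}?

L{sin(7t)} = 7/(s^2 + 49).
Multiplying by e^(5t) shifts s → s - 5, so L{e^(5*t)*sin(7*t)} = 7/((s - 5)^2 + 49).
Then apply L{t·g(t)} = -d/ds[G(s)] with G(s) = 7/((s - 5)^2 + 49):
differentiating 1 time and applying the sign gives 14*(s - 5)/(s^2 - 10*s + 74)^2.

F(s) = 14*(s - 5)/(s^2 - 10*s + 74)^2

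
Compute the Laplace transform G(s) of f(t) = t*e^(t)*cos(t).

G(s) = s*(s - 2)/(s^2 - 2*s + 2)^2

L{cos(t)} = s/(s^2 + 1).
Multiplying by e^(t) shifts s → s - 1, so L{e^(t)*cos(t)} = (s - 1)/((s - 1)^2 + 1).
Then apply L{t·g(t)} = -d/ds[H(s)] with H(s) = (s - 1)/((s - 1)^2 + 1):
differentiating 1 time and applying the sign gives s*(s - 2)/(s^2 - 2*s + 2)^2.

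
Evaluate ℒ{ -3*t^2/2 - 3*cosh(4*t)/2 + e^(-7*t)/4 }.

Apply the Laplace transform termwise.
(-3/2)·[L{cosh(4t)} = s/(s^2 - 16)]; (-3/2)·[L{t^2} = 2!/s^3 = 2/s^3]; (1/4)·[L{e^(-7t)} = 1/(s + 7)].

-3*s/(2*(s^2 - 16)) + 1/(4*(s + 7)) - 3/s^3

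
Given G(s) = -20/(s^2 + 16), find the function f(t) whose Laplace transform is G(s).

Since L{sin(4t)} = 4/(s^2 + 16), the inverse is sin(4*t), scaled by -5.

f(t) = -5*sin(4*t)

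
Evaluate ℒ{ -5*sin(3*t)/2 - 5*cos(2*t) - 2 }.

-5*s/(s^2 + 4) - 15/(2*(s^2 + 9)) - 2/s

The transform is linear, so treat each term independently.
L{-2} = -2/s; (-5/2)·[L{sin(3t)} = 3/(s^2 + 9)]; (-5)·[L{cos(2t)} = s/(s^2 + 4)].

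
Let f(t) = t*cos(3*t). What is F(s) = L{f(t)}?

L{cos(3t)} = s/(s^2 + 9).
Then apply L{t·g(t)} = -d/ds[G(s)] with G(s) = s/(s^2 + 9):
differentiating 1 time and applying the sign gives (s - 3)*(s + 3)/(s^2 + 9)^2.

F(s) = (s - 3)*(s + 3)/(s^2 + 9)^2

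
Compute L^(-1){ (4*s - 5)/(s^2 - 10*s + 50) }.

3*exp(5*t)*sin(5*t) + 4*exp(5*t)*cos(5*t)

Complete the square in the denominator: s^2 - 10*s + 50 = (s - 5)^2 + 5^2.
Split the numerator to match: 4*s - 5 = 4·(s - 5) + 3·5.
Invert each term: 4·(s - 5)/((s - 5)^2 + 25) ↔ 4e^(5t)cos(5t); 3·5/((s - 5)^2 + 25) ↔ 3e^(5t)sin(5t).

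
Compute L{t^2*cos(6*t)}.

L{cos(6t)} = s/(s^2 + 36).
Then apply L{t^2·g(t)} = (-1)^2 d^2/ds^2[H(s)] with H(s) = s/(s^2 + 36):
differentiating 2 times and applying the sign gives 2*s*(s^2 - 108)/(s^2 + 36)^3.

2*s*(s^2 - 108)/(s^2 + 36)^3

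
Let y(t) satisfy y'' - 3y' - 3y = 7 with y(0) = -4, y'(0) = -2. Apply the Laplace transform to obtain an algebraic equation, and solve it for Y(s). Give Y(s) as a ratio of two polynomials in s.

Transform both sides with L{·}.
With L{y''} = s^2 Y - s·y(0) - y'(0) and L{y'} = sY - y(0), with y(0) = -4, y'(0) = -2: the LHS transforms to (s^2 - 3*s - 3)Y - (-4*s + 10).
The right side is L{7} = 7/s.
So (s^2 - 3*s - 3)Y = 7/s + (-4*s + 10).
Divide through and combine into a single rational function.

Y(s) = (-4*s^2 + 10*s + 7)/(s^3 - 3*s^2 - 3*s)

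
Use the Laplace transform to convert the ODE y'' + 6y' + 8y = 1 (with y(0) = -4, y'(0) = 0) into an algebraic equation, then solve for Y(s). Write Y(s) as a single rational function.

Take the Laplace transform of both sides.
The derivative rules (L{y''} = s^2 Y - s·y(0) - y'(0) and L{y'} = sY - y(0), with y(0) = -4, y'(0) = 0) turn the left side into (s^2 + 6*s + 8)Y - (-4*s - 24).
The right side is L{1} = 1/s.
So (s^2 + 6*s + 8)Y = 1/s + (-4*s - 24).
Isolate Y and clear denominators.

Y(s) = (-4*s^2 - 24*s + 1)/(s^3 + 6*s^2 + 8*s)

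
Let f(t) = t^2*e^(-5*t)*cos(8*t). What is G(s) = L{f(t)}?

G(s) = 2*(s + 5)*(s^2 + 10*s - 167)/(s^2 + 10*s + 89)^3

L{cos(8t)} = s/(s^2 + 64).
Multiplying by e^(-5t) shifts s → s + 5, so L{e^(-5*t)*cos(8*t)} = (s + 5)/((s + 5)^2 + 64).
Then apply L{t^2·g(t)} = (-1)^2 d^2/ds^2[H(s)] with H(s) = (s + 5)/((s + 5)^2 + 64):
differentiating 2 times and applying the sign gives 2*(s + 5)*(s^2 + 10*s - 167)/(s^2 + 10*s + 89)^3.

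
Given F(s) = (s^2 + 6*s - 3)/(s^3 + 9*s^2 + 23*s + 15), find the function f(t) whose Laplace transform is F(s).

f(t) = -exp(-t) + 3*exp(-3*t) - exp(-5*t)

Factor the denominator: s^3 + 9*s^2 + 23*s + 15 = (s + 1)*(s + 3)*(s + 5).
Partial fraction decomposition gives [-1/(s + 5)] + [-1/(s + 1)] + [3/(s + 3)].
Invert each term: -1/(s + 5) ↔ -e^(-5t); -1/(s + 1) ↔ -e^(-t); 3/(s + 3) ↔ 3e^(-3t).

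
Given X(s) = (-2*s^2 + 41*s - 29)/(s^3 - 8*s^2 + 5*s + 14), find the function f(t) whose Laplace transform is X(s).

Factor the denominator: s^3 - 8*s^2 + 5*s + 14 = (s - 7)*(s - 2)*(s + 1).
Partial fraction decomposition gives [-3/(s - 2)] + [4/(s - 7)] + [-3/(s + 1)].
Invert each term: -3/(s - 2) ↔ -3e^(2t); 4/(s - 7) ↔ 4e^(7t); -3/(s + 1) ↔ -3e^(-t).

f(t) = 4*exp(7*t) - 3*exp(2*t) - 3*exp(-t)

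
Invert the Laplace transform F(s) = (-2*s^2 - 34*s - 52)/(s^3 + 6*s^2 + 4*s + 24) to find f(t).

f(t) = -5*sin(2*t) - 4*cos(2*t) + 2*exp(-6*t)

Factor the denominator: s^3 + 6*s^2 + 4*s + 24 = (s + 6)*(s^2 + 4).
Partial fraction decomposition gives [2/(s + 6)] + [-4*s/(s^2 + 4)] + [-10/(s^2 + 4)].
Invert each term: 2/(s + 6) ↔ 2e^(-6t); -4·s/(s^2 + 4) ↔ -4cos(2t); -5·2/(s^2 + 4) ↔ -5sin(2t).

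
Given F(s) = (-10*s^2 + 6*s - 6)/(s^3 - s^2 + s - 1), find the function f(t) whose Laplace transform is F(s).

Factor the denominator: s^3 - s^2 + s - 1 = (s - 1)*(s^2 + 1).
Partial fraction decomposition gives [-5/(s - 1)] + [-5*s/(s^2 + 1)] + [1/(s^2 + 1)].
Invert each term: -5/(s - 1) ↔ -5e^(t); -5·s/(s^2 + 1) ↔ -5cos(t); 1·1/(s^2 + 1) ↔ sin(t).

f(t) = -5*exp(t) + sin(t) - 5*cos(t)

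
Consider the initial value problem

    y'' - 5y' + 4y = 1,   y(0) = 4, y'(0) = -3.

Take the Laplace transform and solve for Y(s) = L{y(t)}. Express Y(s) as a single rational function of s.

Take the Laplace transform of both sides.
With L{y''} = s^2 Y - s·y(0) - y'(0) and L{y'} = sY - y(0), with y(0) = 4, y'(0) = -3: the LHS transforms to (s^2 - 5*s + 4)Y - (4*s - 23).
The right side is L{1} = 1/s.
So (s^2 - 5*s + 4)Y = 1/s + (4*s - 23).
Isolate Y and clear denominators.

Y(s) = (4*s^2 - 23*s + 1)/(s^3 - 5*s^2 + 4*s)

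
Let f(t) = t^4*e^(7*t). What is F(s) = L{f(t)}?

F(s) = 24/(s - 7)^5

L{t^4} = 4!/s^5 = 24/s^5.
By the first shifting theorem, multiplying by e^(7t) replaces s with s - 7.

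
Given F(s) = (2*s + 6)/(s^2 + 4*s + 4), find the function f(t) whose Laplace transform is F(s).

f(t) = 2*t*exp(-2*t) + 2*exp(-2*t)

Factor the denominator: s^2 + 4*s + 4 = (s + 2)^2.
Partial fraction decomposition gives [2/(s + 2)] + [2/(s + 2)^2].
Invert each term: 2/(s + 2) ↔ 2e^(-2t); 2/(s + 2)^2 ↔ 2t·e^(-2t).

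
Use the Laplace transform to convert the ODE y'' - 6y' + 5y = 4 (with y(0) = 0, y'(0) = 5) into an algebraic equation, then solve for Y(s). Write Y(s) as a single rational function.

Transform both sides with L{·}.
Using L{y''} = s^2 Y - s·y(0) - y'(0) and L{y'} = sY - y(0), with y(0) = 0, y'(0) = 5, the left side becomes (s^2 - 6*s + 5)Y - (5).
The right side is L{4} = 4/s.
So (s^2 - 6*s + 5)Y = 4/s + (5).
Isolate Y and clear denominators.

Y(s) = (5*s + 4)/(s^3 - 6*s^2 + 5*s)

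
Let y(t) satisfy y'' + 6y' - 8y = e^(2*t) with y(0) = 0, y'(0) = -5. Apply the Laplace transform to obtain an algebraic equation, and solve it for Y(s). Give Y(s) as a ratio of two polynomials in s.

Y(s) = (-5*s + 11)/(s^3 + 4*s^2 - 20*s + 16)

Take the Laplace transform of both sides.
Using L{y''} = s^2 Y - s·y(0) - y'(0) and L{y'} = sY - y(0), with y(0) = 0, y'(0) = -5, the left side becomes (s^2 + 6*s - 8)Y - (-5).
The right side is L{e^(2*t)} = 1/(s - 2).
So (s^2 + 6*s - 8)Y = 1/(s - 2) + (-5).
Solve for Y(s) and write it as one ratio of polynomials.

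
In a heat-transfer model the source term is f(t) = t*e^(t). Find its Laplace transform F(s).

L{e^(t)} = 1/(s - 1).
Then apply L{t·g(t)} = -d/ds[G(s)] with G(s) = 1/(s - 1):
differentiating 1 time and applying the sign gives (s - 1)^(-2).

F(s) = (s - 1)^(-2)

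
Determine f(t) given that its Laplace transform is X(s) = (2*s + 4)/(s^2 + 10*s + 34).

Complete the square in the denominator: s^2 + 10*s + 34 = (s + 5)^2 + 3^2.
Split the numerator to match: 2*s + 4 = 2·(s + 5) - 2·3.
Invert each term: 2·(s + 5)/((s + 5)^2 + 9) ↔ 2e^(-5t)cos(3t); -2·3/((s + 5)^2 + 9) ↔ -2e^(-5t)sin(3t).

f(t) = -2*exp(-5*t)*sin(3*t) + 2*exp(-5*t)*cos(3*t)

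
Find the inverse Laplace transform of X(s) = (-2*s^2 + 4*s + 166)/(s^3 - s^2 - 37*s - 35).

Factor the denominator: s^3 - s^2 - 37*s - 35 = (s - 7)*(s + 1)*(s + 5).
Partial fraction decomposition gives [-5/(s + 1)] + [1/(s - 7)] + [2/(s + 5)].
Invert each term: -5/(s + 1) ↔ -5e^(-t); 1/(s - 7) ↔ e^(7t); 2/(s + 5) ↔ 2e^(-5t).

exp(7*t) - 5*exp(-t) + 2*exp(-5*t)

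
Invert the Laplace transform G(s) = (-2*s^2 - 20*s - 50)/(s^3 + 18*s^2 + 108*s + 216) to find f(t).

Factor the denominator: s^3 + 18*s^2 + 108*s + 216 = (s + 6)^3.
Partial fraction decomposition gives [-2/(s + 6)] + [4/(s + 6)^2] + [-2/(s + 6)^3].
Invert each term: -2/(s + 6) ↔ -2e^(-6t); 4/(s + 6)^2 ↔ 4t·e^(-6t); -2/(s + 6)^3 ↔ (-1)t^2·e^(-6t).

f(t) = -t^2*exp(-6*t) + 4*t*exp(-6*t) - 2*exp(-6*t)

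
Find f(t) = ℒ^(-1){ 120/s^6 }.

Since L{t^5} = 5!/s^6 = 120/s^6, the inverse is t^5.

f(t) = t^5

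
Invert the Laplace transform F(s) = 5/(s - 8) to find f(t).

f(t) = 5*exp(8*t)

Since L{e^(8t)} = 1/(s - 8), the inverse is e^(8*t), scaled by 5.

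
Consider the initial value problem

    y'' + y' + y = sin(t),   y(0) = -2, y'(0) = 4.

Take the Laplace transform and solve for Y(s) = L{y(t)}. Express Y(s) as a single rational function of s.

Laplace-transform each side.
The derivative rules (L{y''} = s^2 Y - s·y(0) - y'(0) and L{y'} = sY - y(0), with y(0) = -2, y'(0) = 4) turn the left side into (s^2 + s + 1)Y - (-2*s + 2).
The right side is L{sin(t)} = 1/(s^2 + 1).
So (s^2 + s + 1)Y = 1/(s^2 + 1) + (-2*s + 2).
Solve for Y(s) and write it as one ratio of polynomials.

Y(s) = (-2*s^3 + 2*s^2 - 2*s + 3)/(s^4 + s^3 + 2*s^2 + s + 1)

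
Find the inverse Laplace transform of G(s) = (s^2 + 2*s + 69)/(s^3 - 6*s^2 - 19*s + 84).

3*exp(7*t) - 3*exp(3*t) + exp(-4*t)

Factor the denominator: s^3 - 6*s^2 - 19*s + 84 = (s - 7)*(s - 3)*(s + 4).
Partial fraction decomposition gives [3/(s - 7)] + [-3/(s - 3)] + [1/(s + 4)].
Invert each term: 3/(s - 7) ↔ 3e^(7t); -3/(s - 3) ↔ -3e^(3t); 1/(s + 4) ↔ e^(-4t).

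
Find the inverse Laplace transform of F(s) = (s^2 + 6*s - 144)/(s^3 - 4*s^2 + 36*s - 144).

-2*exp(4*t) + 3*sin(6*t) + 3*cos(6*t)

Factor the denominator: s^3 - 4*s^2 + 36*s - 144 = (s - 4)*(s^2 + 36).
Partial fraction decomposition gives [-2/(s - 4)] + [3*s/(s^2 + 36)] + [18/(s^2 + 36)].
Invert each term: -2/(s - 4) ↔ -2e^(4t); 3·s/(s^2 + 36) ↔ 3cos(6t); 3·6/(s^2 + 36) ↔ 3sin(6t).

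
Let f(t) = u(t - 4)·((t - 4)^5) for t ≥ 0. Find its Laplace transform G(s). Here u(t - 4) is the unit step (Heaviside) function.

G(s) = 120*exp(-4*s)/s^6

By the second shifting theorem, L{u(t - c)·g(t - c)} = e^(-cs)·H(s) with c = 4 and H(s) = L{g(t)}.
L{t^5} = 5!/s^6 = 120/s^6.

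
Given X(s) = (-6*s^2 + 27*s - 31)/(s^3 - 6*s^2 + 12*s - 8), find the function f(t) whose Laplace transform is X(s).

Factor the denominator: s^3 - 6*s^2 + 12*s - 8 = (s - 2)^3.
Partial fraction decomposition gives [-6/(s - 2)] + [3/(s - 2)^2] + [-1/(s - 2)^3].
Invert each term: -6/(s - 2) ↔ -6e^(2t); 3/(s - 2)^2 ↔ 3t·e^(2t); -1/(s - 2)^3 ↔ (-1/2)t^2·e^(2t).

f(t) = -t^2*exp(2*t)/2 + 3*t*exp(2*t) - 6*exp(2*t)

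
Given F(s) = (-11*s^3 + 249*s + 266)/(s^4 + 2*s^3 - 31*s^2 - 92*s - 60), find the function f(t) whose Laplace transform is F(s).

f(t) = -exp(6*t) - exp(-t) - 6*exp(-2*t) - 3*exp(-5*t)

Factor the denominator: s^4 + 2*s^3 - 31*s^2 - 92*s - 60 = (s - 6)*(s + 1)*(s + 2)*(s + 5).
Partial fraction decomposition gives [-1/(s - 6)] + [-6/(s + 2)] + [-3/(s + 5)] + [-1/(s + 1)].
Invert each term: -1/(s - 6) ↔ -e^(6t); -6/(s + 2) ↔ -6e^(-2t); -3/(s + 5) ↔ -3e^(-5t); -1/(s + 1) ↔ -e^(-t).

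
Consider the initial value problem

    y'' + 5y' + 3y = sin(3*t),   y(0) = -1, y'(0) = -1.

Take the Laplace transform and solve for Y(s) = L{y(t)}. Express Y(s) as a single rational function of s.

Laplace-transform each side.
Using L{y''} = s^2 Y - s·y(0) - y'(0) and L{y'} = sY - y(0), with y(0) = -1, y'(0) = -1, the left side becomes (s^2 + 5*s + 3)Y - (-s - 6).
The right side is L{sin(3*t)} = 3/(s^2 + 9).
So (s^2 + 5*s + 3)Y = 3/(s^2 + 9) + (-s - 6).
Divide through and combine into a single rational function.

Y(s) = (-s^3 - 6*s^2 - 9*s - 51)/(s^4 + 5*s^3 + 12*s^2 + 45*s + 27)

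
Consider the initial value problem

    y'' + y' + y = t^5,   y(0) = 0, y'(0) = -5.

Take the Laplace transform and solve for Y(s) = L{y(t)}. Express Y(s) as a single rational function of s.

Y(s) = (-5*s^6 + 120)/(s^8 + s^7 + s^6)

Laplace-transform each side.
The derivative rules (L{y''} = s^2 Y - s·y(0) - y'(0) and L{y'} = sY - y(0), with y(0) = 0, y'(0) = -5) turn the left side into (s^2 + s + 1)Y - (-5).
The right side is L{t^5} = 120/s^6.
So (s^2 + s + 1)Y = 120/s^6 + (-5).
Solve for Y(s) and write it as one ratio of polynomials.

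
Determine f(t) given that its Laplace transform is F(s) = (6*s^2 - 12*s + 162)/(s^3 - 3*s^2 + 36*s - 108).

f(t) = 4*exp(3*t) - sin(6*t) + 2*cos(6*t)

Factor the denominator: s^3 - 3*s^2 + 36*s - 108 = (s - 3)*(s^2 + 36).
Partial fraction decomposition gives [4/(s - 3)] + [2*s/(s^2 + 36)] + [-6/(s^2 + 36)].
Invert each term: 4/(s - 3) ↔ 4e^(3t); 2·s/(s^2 + 36) ↔ 2cos(6t); -1·6/(s^2 + 36) ↔ -sin(6t).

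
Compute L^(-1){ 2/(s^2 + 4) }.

sin(2*t)

Since L{sin(2t)} = 2/(s^2 + 4), the inverse is sin(2*t).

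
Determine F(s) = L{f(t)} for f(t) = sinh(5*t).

F(s) = 5/(s^2 - 25)

L{sinh(5t)} = 5/(s^2 - 25).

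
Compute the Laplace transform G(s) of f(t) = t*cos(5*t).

G(s) = (s - 5)*(s + 5)/(s^2 + 25)^2

L{cos(5t)} = s/(s^2 + 25).
Then apply L{t·g(t)} = -d/ds[H(s)] with H(s) = s/(s^2 + 25):
differentiating 1 time and applying the sign gives (s - 5)*(s + 5)/(s^2 + 25)^2.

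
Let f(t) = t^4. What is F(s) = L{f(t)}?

L{t^4} = 4!/s^5 = 24/s^5.

F(s) = 24/s^5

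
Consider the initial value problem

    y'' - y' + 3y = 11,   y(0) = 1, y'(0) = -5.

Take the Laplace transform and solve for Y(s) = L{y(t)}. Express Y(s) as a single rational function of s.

Y(s) = (s^2 - 6*s + 11)/(s^3 - s^2 + 3*s)

Laplace-transform each side.
Using L{y''} = s^2 Y - s·y(0) - y'(0) and L{y'} = sY - y(0), with y(0) = 1, y'(0) = -5, the left side becomes (s^2 - s + 3)Y - (s - 6).
The right side is L{11} = 11/s.
So (s^2 - s + 3)Y = 11/s + (s - 6).
Isolate Y and clear denominators.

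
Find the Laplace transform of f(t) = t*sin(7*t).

L{sin(7t)} = 7/(s^2 + 49).
Then apply L{t·g(t)} = -d/ds[G(s)] with G(s) = 7/(s^2 + 49):
differentiating 1 time and applying the sign gives 14*s/(s^2 + 49)^2.

14*s/(s^2 + 49)^2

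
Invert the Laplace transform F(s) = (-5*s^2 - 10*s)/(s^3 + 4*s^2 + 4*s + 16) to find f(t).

f(t) = sin(2*t) - 3*cos(2*t) - 2*exp(-4*t)

Factor the denominator: s^3 + 4*s^2 + 4*s + 16 = (s + 4)*(s^2 + 4).
Partial fraction decomposition gives [-2/(s + 4)] + [-3*s/(s^2 + 4)] + [2/(s^2 + 4)].
Invert each term: -2/(s + 4) ↔ -2e^(-4t); -3·s/(s^2 + 4) ↔ -3cos(2t); 1·2/(s^2 + 4) ↔ sin(2t).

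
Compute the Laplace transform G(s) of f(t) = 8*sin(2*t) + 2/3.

G(s) = 16/(s^2 + 4) + 2/(3*s)

Apply the Laplace transform termwise.
L{2/3} = (2/3)/s; (8)·[L{sin(2t)} = 2/(s^2 + 4)].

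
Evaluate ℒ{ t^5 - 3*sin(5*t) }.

By linearity of the Laplace transform, transform each term separately.
L{t^5} = 5!/s^6 = 120/s^6; (-3)·[L{sin(5t)} = 5/(s^2 + 25)].

-15/(s^2 + 25) + 120/s^6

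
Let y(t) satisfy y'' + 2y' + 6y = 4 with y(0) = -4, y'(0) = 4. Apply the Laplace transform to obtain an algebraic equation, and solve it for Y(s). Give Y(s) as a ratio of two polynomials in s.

Apply the Laplace transform to the equation.
Using L{y''} = s^2 Y - s·y(0) - y'(0) and L{y'} = sY - y(0), with y(0) = -4, y'(0) = 4, the left side becomes (s^2 + 2*s + 6)Y - (-4*s - 4).
The right side is L{4} = 4/s.
So (s^2 + 2*s + 6)Y = 4/s + (-4*s - 4).
Isolate Y and clear denominators.

Y(s) = (-4*s^2 - 4*s + 4)/(s^3 + 2*s^2 + 6*s)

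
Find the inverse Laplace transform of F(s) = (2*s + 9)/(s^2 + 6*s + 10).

Complete the square in the denominator: s^2 + 6*s + 10 = (s + 3)^2 + 1^2.
Split the numerator to match: 2*s + 9 = 2·(s + 3) + 3·1.
Invert each term: 2·(s + 3)/((s + 3)^2 + 1) ↔ 2e^(-3t)cos(t); 3·1/((s + 3)^2 + 1) ↔ 3e^(-3t)sin(t).

3*exp(-3*t)*sin(t) + 2*exp(-3*t)*cos(t)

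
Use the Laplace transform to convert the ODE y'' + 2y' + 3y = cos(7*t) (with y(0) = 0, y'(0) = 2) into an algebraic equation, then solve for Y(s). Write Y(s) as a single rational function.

Take the Laplace transform of both sides.
With L{y''} = s^2 Y - s·y(0) - y'(0) and L{y'} = sY - y(0), with y(0) = 0, y'(0) = 2: the LHS transforms to (s^2 + 2*s + 3)Y - (2).
The right side is L{cos(7*t)} = s/(s^2 + 49).
So (s^2 + 2*s + 3)Y = s/(s^2 + 49) + (2).
Divide through and combine into a single rational function.

Y(s) = (2*s^2 + s + 98)/(s^4 + 2*s^3 + 52*s^2 + 98*s + 147)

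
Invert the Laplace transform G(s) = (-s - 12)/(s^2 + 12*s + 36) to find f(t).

Factor the denominator: s^2 + 12*s + 36 = (s + 6)^2.
Partial fraction decomposition gives [-1/(s + 6)] + [-6/(s + 6)^2].
Invert each term: -1/(s + 6) ↔ -e^(-6t); -6/(s + 6)^2 ↔ -6t·e^(-6t).

f(t) = -6*t*exp(-6*t) - exp(-6*t)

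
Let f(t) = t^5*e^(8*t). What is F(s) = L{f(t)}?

L{t^5} = 5!/s^6 = 120/s^6.
By the first shifting theorem, multiplying by e^(8t) replaces s with s - 8.

F(s) = 120/(s - 8)^6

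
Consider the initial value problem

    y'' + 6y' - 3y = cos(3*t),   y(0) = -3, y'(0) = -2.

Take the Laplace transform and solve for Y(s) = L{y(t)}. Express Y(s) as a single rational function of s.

Laplace-transform each side.
With L{y''} = s^2 Y - s·y(0) - y'(0) and L{y'} = sY - y(0), with y(0) = -3, y'(0) = -2: the LHS transforms to (s^2 + 6*s - 3)Y - (-3*s - 20).
The right side is L{cos(3*t)} = s/(s^2 + 9).
So (s^2 + 6*s - 3)Y = s/(s^2 + 9) + (-3*s - 20).
Solve for Y(s) and write it as one ratio of polynomials.

Y(s) = (-3*s^3 - 20*s^2 - 26*s - 180)/(s^4 + 6*s^3 + 6*s^2 + 54*s - 27)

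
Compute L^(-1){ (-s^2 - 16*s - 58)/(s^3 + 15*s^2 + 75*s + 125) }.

-3*t^2*exp(-5*t)/2 - 6*t*exp(-5*t) - exp(-5*t)

Factor the denominator: s^3 + 15*s^2 + 75*s + 125 = (s + 5)^3.
Partial fraction decomposition gives [-1/(s + 5)] + [-6/(s + 5)^2] + [-3/(s + 5)^3].
Invert each term: -1/(s + 5) ↔ -e^(-5t); -6/(s + 5)^2 ↔ -6t·e^(-5t); -3/(s + 5)^3 ↔ (-3/2)t^2·e^(-5t).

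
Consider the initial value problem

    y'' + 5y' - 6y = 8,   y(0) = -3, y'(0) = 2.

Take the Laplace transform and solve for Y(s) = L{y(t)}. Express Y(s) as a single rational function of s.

Transform both sides with L{·}.
With L{y''} = s^2 Y - s·y(0) - y'(0) and L{y'} = sY - y(0), with y(0) = -3, y'(0) = 2: the LHS transforms to (s^2 + 5*s - 6)Y - (-3*s - 13).
The right side is L{8} = 8/s.
So (s^2 + 5*s - 6)Y = 8/s + (-3*s - 13).
Solve for Y(s) and write it as one ratio of polynomials.

Y(s) = (-3*s^2 - 13*s + 8)/(s^3 + 5*s^2 - 6*s)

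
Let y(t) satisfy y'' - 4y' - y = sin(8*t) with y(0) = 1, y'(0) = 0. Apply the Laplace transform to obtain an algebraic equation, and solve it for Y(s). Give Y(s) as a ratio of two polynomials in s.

Y(s) = (s^3 - 4*s^2 + 64*s - 248)/(s^4 - 4*s^3 + 63*s^2 - 256*s - 64)

Transform both sides with L{·}.
The derivative rules (L{y''} = s^2 Y - s·y(0) - y'(0) and L{y'} = sY - y(0), with y(0) = 1, y'(0) = 0) turn the left side into (s^2 - 4*s - 1)Y - (s - 4).
The right side is L{sin(8*t)} = 8/(s^2 + 64).
So (s^2 - 4*s - 1)Y = 8/(s^2 + 64) + (s - 4).
Solve for Y(s) and write it as one ratio of polynomials.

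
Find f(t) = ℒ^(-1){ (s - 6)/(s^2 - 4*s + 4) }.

f(t) = -4*t*exp(2*t) + exp(2*t)

Factor the denominator: s^2 - 4*s + 4 = (s - 2)^2.
Partial fraction decomposition gives [1/(s - 2)] + [-4/(s - 2)^2].
Invert each term: 1/(s - 2) ↔ e^(2t); -4/(s - 2)^2 ↔ -4t·e^(2t).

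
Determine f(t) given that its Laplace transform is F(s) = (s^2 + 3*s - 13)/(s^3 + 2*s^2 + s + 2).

f(t) = -5*sin(t) + 4*cos(t) - 3*exp(-2*t)

Factor the denominator: s^3 + 2*s^2 + s + 2 = (s + 2)*(s^2 + 1).
Partial fraction decomposition gives [-3/(s + 2)] + [4*s/(s^2 + 1)] + [-5/(s^2 + 1)].
Invert each term: -3/(s + 2) ↔ -3e^(-2t); 4·s/(s^2 + 1) ↔ 4cos(t); -5·1/(s^2 + 1) ↔ -5sin(t).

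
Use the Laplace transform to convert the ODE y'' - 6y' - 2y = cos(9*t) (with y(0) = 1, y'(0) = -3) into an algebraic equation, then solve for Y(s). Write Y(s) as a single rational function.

Laplace-transform each side.
With L{y''} = s^2 Y - s·y(0) - y'(0) and L{y'} = sY - y(0), with y(0) = 1, y'(0) = -3: the LHS transforms to (s^2 - 6*s - 2)Y - (s - 9).
The right side is L{cos(9*t)} = s/(s^2 + 81).
So (s^2 - 6*s - 2)Y = s/(s^2 + 81) + (s - 9).
Isolate Y and clear denominators.

Y(s) = (s^3 - 9*s^2 + 82*s - 729)/(s^4 - 6*s^3 + 79*s^2 - 486*s - 162)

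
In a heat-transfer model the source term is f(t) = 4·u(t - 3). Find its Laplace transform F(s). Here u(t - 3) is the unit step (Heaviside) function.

F(s) = 4*exp(-3*s)/s

By the second shifting theorem, L{u(t - c)·g(t - c)} = e^(-cs)·G(s) with c = 3 and G(s) = L{g(t)}.
L{4} = 4/s.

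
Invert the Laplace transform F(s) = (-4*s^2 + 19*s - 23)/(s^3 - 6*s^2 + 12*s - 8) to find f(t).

Factor the denominator: s^3 - 6*s^2 + 12*s - 8 = (s - 2)^3.
Partial fraction decomposition gives [-4/(s - 2)] + [3/(s - 2)^2] + [-1/(s - 2)^3].
Invert each term: -4/(s - 2) ↔ -4e^(2t); 3/(s - 2)^2 ↔ 3t·e^(2t); -1/(s - 2)^3 ↔ (-1/2)t^2·e^(2t).

f(t) = -t^2*exp(2*t)/2 + 3*t*exp(2*t) - 4*exp(2*t)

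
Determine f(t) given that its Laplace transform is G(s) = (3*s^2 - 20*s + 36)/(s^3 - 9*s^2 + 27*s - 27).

f(t) = 3*t^2*exp(3*t)/2 - 2*t*exp(3*t) + 3*exp(3*t)

Factor the denominator: s^3 - 9*s^2 + 27*s - 27 = (s - 3)^3.
Partial fraction decomposition gives [3/(s - 3)] + [-2/(s - 3)^2] + [3/(s - 3)^3].
Invert each term: 3/(s - 3) ↔ 3e^(3t); -2/(s - 3)^2 ↔ -2t·e^(3t); 3/(s - 3)^3 ↔ (3/2)t^2·e^(3t).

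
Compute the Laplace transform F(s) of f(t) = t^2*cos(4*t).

F(s) = 2*s*(s^2 - 48)/(s^2 + 16)^3

L{cos(4t)} = s/(s^2 + 16).
Then apply L{t^2·g(t)} = (-1)^2 d^2/ds^2[G(s)] with G(s) = s/(s^2 + 16):
differentiating 2 times and applying the sign gives 2*s*(s^2 - 48)/(s^2 + 16)^3.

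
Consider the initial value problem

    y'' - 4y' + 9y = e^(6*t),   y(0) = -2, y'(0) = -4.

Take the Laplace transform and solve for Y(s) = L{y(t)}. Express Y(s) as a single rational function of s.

Y(s) = (-2*s^2 + 16*s - 23)/(s^3 - 10*s^2 + 33*s - 54)

Apply the Laplace transform to the equation.
With L{y''} = s^2 Y - s·y(0) - y'(0) and L{y'} = sY - y(0), with y(0) = -2, y'(0) = -4: the LHS transforms to (s^2 - 4*s + 9)Y - (-2*s + 4).
The right side is L{e^(6*t)} = 1/(s - 6).
So (s^2 - 4*s + 9)Y = 1/(s - 6) + (-2*s + 4).
Divide through and combine into a single rational function.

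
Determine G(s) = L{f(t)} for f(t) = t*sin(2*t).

L{sin(2t)} = 2/(s^2 + 4).
Then apply L{t·g(t)} = -d/ds[H(s)] with H(s) = 2/(s^2 + 4):
differentiating 1 time and applying the sign gives 4*s/(s^2 + 4)^2.

G(s) = 4*s/(s^2 + 4)^2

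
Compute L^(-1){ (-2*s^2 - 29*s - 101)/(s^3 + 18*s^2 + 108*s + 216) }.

t^2*exp(-6*t)/2 - 5*t*exp(-6*t) - 2*exp(-6*t)

Factor the denominator: s^3 + 18*s^2 + 108*s + 216 = (s + 6)^3.
Partial fraction decomposition gives [-2/(s + 6)] + [-5/(s + 6)^2] + [(s + 6)^(-3)].
Invert each term: -2/(s + 6) ↔ -2e^(-6t); -5/(s + 6)^2 ↔ -5t·e^(-6t); 1/(s + 6)^3 ↔ (1/2)t^2·e^(-6t).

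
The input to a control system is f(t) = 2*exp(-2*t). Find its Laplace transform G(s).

L{2} = 2/s.
By the first shifting theorem, multiplying by e^(-2t) replaces s with s + 2.

G(s) = 2/(s + 2)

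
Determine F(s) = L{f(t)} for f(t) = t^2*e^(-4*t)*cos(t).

F(s) = 2*(s + 4)*(s^2 + 8*s + 13)/(s^2 + 8*s + 17)^3

L{cos(t)} = s/(s^2 + 1).
Multiplying by e^(-4t) shifts s → s + 4, so L{e^(-4*t)*cos(t)} = (s + 4)/((s + 4)^2 + 1).
Then apply L{t^2·g(t)} = (-1)^2 d^2/ds^2[G(s)] with G(s) = (s + 4)/((s + 4)^2 + 1):
differentiating 2 times and applying the sign gives 2*(s + 4)*(s^2 + 8*s + 13)/(s^2 + 8*s + 17)^3.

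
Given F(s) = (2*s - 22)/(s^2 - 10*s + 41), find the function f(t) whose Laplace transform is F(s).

Complete the square in the denominator: s^2 - 10*s + 41 = (s - 5)^2 + 4^2.
Split the numerator to match: 2*s - 22 = 2·(s - 5) - 3·4.
Invert each term: 2·(s - 5)/((s - 5)^2 + 16) ↔ 2e^(5t)cos(4t); -3·4/((s - 5)^2 + 16) ↔ -3e^(5t)sin(4t).

f(t) = -3*exp(5*t)*sin(4*t) + 2*exp(5*t)*cos(4*t)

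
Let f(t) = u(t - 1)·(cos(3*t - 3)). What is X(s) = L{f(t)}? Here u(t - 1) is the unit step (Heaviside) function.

X(s) = s*exp(-s)/(s^2 + 9)

By the second shifting theorem, L{u(t - c)·g(t - c)} = e^(-cs)·G(s) with c = 1 and G(s) = L{g(t)}.
L{cos(3t)} = s/(s^2 + 9).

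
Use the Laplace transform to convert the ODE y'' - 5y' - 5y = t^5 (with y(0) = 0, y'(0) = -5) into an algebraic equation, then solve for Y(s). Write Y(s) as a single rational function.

Y(s) = (-5*s^6 + 120)/(s^8 - 5*s^7 - 5*s^6)

Transform both sides with L{·}.
The derivative rules (L{y''} = s^2 Y - s·y(0) - y'(0) and L{y'} = sY - y(0), with y(0) = 0, y'(0) = -5) turn the left side into (s^2 - 5*s - 5)Y - (-5).
The right side is L{t^5} = 120/s^6.
So (s^2 - 5*s - 5)Y = 120/s^6 + (-5).
Isolate Y and clear denominators.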